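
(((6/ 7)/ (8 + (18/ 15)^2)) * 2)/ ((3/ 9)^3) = 2025/ 413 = 4.90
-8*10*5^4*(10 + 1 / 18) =-4525000 / 9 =-502777.78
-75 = -75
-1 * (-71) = 71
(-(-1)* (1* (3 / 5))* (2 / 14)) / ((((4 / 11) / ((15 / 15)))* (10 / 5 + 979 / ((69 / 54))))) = 759 / 2473520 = 0.00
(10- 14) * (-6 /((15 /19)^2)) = 2888 /75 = 38.51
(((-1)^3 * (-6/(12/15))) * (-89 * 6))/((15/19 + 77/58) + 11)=-882702/2891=-305.33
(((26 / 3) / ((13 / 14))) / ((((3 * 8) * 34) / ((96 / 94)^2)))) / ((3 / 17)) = 448 / 6627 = 0.07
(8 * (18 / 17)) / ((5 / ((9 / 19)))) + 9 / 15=453 / 323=1.40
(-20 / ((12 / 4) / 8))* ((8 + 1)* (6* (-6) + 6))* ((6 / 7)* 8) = 691200 / 7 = 98742.86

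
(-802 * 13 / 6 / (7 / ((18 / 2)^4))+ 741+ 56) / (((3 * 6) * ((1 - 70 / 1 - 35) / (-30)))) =-14244065 / 546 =-26088.03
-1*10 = -10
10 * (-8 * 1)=-80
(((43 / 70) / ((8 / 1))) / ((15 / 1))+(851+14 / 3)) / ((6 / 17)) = 13576659 / 5600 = 2424.40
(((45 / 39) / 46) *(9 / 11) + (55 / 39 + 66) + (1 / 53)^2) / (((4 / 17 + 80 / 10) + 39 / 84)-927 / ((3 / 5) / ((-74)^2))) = -889619496710 / 111618272514542937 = -0.00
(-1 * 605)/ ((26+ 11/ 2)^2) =-2420/ 3969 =-0.61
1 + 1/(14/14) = 2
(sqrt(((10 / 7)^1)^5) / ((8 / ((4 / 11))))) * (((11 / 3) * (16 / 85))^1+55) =12910 * sqrt(70) / 17493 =6.17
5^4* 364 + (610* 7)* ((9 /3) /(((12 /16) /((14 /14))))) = 244580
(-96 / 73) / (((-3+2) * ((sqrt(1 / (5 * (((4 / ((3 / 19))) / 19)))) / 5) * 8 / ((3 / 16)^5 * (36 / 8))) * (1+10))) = 10935 * sqrt(15) / 210501632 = 0.00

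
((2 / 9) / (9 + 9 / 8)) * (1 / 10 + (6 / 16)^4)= 2453 / 933120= 0.00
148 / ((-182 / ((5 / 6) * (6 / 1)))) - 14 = -1644 / 91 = -18.07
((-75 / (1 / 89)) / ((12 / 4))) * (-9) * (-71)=-1421775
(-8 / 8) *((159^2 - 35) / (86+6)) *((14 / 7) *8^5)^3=-1776529315509305344 / 23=-77240405022143710.61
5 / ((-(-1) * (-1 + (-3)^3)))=-5 / 28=-0.18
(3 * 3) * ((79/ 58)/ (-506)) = -0.02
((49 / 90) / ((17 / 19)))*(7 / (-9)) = -6517 / 13770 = -0.47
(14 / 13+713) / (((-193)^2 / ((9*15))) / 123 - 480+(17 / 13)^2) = -2003874795 / 1335903674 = -1.50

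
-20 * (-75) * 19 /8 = 7125 /2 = 3562.50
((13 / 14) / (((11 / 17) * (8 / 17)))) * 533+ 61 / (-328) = 82092327 / 50512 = 1625.20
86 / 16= 43 / 8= 5.38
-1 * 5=-5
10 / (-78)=-5 / 39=-0.13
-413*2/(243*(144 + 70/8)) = -3304/148473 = -0.02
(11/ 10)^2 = 121/ 100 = 1.21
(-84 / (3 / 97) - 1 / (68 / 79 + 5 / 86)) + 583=-13323113 / 6243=-2134.09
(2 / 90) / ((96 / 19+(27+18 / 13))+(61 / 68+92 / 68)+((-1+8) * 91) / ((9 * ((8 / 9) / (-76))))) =-988 / 267463035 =-0.00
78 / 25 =3.12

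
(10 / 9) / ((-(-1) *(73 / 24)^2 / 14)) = 8960 / 5329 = 1.68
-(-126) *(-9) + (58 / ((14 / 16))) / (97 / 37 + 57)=-8747030 / 7721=-1132.89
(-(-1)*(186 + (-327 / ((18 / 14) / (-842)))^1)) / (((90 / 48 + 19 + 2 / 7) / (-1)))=-36008224 / 3555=-10128.90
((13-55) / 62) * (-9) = 189 / 31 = 6.10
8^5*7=229376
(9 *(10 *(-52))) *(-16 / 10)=7488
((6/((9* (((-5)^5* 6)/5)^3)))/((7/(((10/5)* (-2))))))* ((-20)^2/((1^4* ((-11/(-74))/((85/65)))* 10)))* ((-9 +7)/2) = -10064/3959033203125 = -0.00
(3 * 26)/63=26/21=1.24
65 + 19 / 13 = 864 / 13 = 66.46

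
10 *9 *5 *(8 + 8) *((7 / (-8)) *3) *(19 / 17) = -359100 / 17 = -21123.53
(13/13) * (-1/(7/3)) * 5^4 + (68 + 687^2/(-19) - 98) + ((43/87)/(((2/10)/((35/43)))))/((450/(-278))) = -2618010043/104139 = -25139.57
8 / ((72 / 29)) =29 / 9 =3.22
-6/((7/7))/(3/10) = -20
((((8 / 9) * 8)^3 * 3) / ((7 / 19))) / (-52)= -1245184 / 22113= -56.31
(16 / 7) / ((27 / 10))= 160 / 189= 0.85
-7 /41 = -0.17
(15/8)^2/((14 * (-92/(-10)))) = 1125/41216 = 0.03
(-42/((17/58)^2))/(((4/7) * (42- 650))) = 123627/87856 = 1.41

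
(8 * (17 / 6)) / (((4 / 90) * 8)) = 63.75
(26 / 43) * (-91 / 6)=-1183 / 129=-9.17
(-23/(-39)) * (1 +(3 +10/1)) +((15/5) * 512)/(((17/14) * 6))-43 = 116741/663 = 176.08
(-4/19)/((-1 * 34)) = 2/323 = 0.01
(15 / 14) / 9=5 / 42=0.12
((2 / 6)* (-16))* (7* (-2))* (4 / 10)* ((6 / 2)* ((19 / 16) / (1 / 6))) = 3192 / 5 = 638.40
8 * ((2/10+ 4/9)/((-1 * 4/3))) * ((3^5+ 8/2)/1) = -955.07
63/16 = 3.94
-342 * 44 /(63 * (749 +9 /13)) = -988 /3101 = -0.32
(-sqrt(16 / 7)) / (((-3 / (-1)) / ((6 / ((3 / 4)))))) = -32* sqrt(7) / 21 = -4.03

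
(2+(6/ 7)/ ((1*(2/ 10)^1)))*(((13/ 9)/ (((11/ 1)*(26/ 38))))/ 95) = 4/ 315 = 0.01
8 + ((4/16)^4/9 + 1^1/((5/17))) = 131333/11520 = 11.40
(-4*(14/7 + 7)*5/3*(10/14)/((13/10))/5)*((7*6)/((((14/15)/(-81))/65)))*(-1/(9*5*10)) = -24300/7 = -3471.43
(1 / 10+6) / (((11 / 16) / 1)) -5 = 3.87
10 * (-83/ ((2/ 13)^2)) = -70135/ 2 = -35067.50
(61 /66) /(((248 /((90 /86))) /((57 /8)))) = 52155 /1876864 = 0.03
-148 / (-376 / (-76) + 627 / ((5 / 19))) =-0.06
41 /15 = 2.73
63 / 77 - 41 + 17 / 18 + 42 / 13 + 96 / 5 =-216301 / 12870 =-16.81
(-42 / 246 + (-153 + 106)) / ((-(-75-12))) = -1934 / 3567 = -0.54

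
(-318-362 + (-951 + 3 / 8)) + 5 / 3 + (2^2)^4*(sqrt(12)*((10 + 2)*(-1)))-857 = -13127.68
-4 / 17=-0.24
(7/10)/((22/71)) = 2.26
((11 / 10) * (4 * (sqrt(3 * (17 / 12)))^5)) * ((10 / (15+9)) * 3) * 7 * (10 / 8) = 111265 * sqrt(17) / 256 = 1792.02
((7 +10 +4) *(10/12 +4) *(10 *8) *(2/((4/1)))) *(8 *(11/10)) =35728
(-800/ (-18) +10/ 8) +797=30337/ 36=842.69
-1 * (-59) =59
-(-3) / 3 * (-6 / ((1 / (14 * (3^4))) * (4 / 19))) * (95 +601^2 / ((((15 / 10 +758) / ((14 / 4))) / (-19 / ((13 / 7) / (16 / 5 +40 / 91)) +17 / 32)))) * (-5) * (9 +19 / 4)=-90890553963220605 / 670592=-135537784469.87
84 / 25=3.36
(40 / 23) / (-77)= -40 / 1771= -0.02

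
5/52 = 0.10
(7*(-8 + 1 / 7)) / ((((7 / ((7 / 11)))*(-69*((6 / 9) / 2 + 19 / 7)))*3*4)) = 35 / 17664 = 0.00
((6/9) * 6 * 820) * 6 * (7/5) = 27552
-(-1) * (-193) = -193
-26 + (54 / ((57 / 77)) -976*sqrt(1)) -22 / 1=-18070 / 19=-951.05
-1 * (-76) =76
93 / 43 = 2.16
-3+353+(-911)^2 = 830271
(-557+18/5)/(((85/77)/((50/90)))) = -213059/765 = -278.51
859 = 859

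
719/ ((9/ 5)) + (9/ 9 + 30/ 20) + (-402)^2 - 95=2914397/ 18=161910.94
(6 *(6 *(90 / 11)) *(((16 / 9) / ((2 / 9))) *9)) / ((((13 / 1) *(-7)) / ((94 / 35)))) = -4385664 / 7007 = -625.90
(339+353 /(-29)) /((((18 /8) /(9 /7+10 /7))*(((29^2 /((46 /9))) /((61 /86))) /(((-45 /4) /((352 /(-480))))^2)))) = 101513188125 /253791934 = 399.99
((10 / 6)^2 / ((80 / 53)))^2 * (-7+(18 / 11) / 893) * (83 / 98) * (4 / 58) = -1.38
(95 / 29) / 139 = 95 / 4031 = 0.02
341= 341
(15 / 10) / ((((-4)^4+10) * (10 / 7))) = 3 / 760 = 0.00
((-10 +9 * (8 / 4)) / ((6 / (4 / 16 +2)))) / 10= 3 / 10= 0.30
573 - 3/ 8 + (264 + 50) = 7093/ 8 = 886.62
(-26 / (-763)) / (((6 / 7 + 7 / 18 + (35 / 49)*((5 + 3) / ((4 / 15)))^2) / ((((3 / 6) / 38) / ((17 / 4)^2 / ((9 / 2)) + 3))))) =0.00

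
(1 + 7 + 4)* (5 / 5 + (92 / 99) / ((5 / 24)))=3604 / 55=65.53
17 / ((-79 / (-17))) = 289 / 79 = 3.66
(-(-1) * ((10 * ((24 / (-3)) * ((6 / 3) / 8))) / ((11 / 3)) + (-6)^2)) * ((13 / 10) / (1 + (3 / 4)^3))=1536 / 55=27.93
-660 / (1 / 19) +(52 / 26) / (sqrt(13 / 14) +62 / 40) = -51743900 / 4127 - 400 * sqrt(182) / 4127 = -12539.20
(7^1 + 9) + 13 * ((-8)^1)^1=-88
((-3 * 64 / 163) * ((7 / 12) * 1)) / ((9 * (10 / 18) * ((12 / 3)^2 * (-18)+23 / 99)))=11088 / 23218535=0.00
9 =9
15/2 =7.50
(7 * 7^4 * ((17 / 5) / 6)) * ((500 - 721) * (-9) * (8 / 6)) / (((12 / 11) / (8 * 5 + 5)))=2083748667 / 2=1041874333.50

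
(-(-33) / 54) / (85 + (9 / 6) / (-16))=16 / 2223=0.01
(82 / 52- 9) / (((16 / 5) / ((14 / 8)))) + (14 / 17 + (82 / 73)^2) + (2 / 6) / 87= -77523589007 / 39344902272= -1.97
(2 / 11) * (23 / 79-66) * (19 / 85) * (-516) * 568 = 57813952704 / 73865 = 782697.53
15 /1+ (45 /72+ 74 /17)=2717 /136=19.98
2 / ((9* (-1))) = -2 / 9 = -0.22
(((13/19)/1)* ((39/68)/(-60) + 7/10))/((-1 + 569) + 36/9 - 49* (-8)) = 12207/24909760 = 0.00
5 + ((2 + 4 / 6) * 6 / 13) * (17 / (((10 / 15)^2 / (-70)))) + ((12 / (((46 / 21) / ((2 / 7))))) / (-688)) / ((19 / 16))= -803785493 / 244283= -3290.39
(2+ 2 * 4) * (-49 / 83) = -490 / 83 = -5.90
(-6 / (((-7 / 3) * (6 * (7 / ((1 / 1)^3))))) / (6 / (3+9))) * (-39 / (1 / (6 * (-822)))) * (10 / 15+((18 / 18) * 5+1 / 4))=6828354 / 49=139354.16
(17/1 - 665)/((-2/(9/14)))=1458/7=208.29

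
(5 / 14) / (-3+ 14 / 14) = -5 / 28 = -0.18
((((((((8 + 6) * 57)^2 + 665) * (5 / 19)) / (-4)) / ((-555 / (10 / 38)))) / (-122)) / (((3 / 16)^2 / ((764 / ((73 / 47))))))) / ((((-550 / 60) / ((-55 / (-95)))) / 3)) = 77103955712 / 178436163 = 432.11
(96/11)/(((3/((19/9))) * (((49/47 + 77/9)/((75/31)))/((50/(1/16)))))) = 85728000/69223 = 1238.43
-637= -637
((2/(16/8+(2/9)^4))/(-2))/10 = -6561/131380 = -0.05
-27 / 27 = -1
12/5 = 2.40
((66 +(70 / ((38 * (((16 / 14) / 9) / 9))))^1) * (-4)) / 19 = -29877 / 722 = -41.38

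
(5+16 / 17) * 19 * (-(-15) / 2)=28785 / 34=846.62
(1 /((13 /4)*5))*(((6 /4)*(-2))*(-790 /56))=237 /91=2.60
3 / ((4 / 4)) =3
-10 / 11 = -0.91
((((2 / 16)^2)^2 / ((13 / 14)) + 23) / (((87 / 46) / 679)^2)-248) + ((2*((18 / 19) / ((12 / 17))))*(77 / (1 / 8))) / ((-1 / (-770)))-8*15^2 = 4054354669685381 / 957206016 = 4235613.44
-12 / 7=-1.71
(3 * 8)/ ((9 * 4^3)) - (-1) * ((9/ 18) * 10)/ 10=13/ 24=0.54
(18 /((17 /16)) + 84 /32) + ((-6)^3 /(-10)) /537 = 2386491 /121720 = 19.61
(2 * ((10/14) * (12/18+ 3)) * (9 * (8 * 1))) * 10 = 26400/7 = 3771.43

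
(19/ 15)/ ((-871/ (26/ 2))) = -19/ 1005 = -0.02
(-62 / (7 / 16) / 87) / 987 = -992 / 601083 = -0.00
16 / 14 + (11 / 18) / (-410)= 58963 / 51660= 1.14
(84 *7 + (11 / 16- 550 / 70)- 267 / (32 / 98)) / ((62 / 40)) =-33160 / 217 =-152.81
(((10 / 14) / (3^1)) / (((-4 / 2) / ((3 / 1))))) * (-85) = 425 / 14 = 30.36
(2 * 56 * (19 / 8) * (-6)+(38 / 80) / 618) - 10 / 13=-1596.77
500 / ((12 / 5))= 625 / 3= 208.33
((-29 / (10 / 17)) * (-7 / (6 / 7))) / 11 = 24157 / 660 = 36.60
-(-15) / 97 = 0.15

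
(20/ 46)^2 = 100/ 529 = 0.19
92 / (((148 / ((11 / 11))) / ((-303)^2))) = 2111607 / 37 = 57070.46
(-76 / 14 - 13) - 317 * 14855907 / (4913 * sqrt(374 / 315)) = -1284360687 * sqrt(13090) / 167042 - 129 / 7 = -879711.45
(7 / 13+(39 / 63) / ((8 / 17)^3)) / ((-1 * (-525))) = 905561 / 73382400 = 0.01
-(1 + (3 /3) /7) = -8 /7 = -1.14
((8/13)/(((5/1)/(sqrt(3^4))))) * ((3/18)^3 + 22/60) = 401/975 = 0.41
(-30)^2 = 900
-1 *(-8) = 8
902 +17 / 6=5429 / 6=904.83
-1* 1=-1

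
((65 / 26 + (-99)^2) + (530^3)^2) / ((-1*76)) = -44328722258019607 / 152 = -291636330644865.84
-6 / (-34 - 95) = 2 / 43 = 0.05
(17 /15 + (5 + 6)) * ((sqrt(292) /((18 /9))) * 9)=546 * sqrt(73) /5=933.01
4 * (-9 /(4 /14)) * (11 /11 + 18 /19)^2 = -477.82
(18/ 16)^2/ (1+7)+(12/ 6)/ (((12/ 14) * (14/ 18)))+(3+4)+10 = 10321/ 512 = 20.16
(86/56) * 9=387/28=13.82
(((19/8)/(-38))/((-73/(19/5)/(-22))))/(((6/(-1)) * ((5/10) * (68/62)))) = 6479/297840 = 0.02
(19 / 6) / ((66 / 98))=931 / 198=4.70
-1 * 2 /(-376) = 1 /188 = 0.01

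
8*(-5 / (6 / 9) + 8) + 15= 19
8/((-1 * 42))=-0.19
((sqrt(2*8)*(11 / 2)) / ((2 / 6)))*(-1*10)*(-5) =3300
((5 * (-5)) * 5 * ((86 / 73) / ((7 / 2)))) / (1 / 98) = -301000 / 73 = -4123.29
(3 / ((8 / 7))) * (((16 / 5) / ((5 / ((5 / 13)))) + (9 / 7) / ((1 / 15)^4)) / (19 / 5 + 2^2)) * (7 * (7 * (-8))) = -1451171113 / 169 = -8586811.32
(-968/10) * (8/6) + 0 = -1936/15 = -129.07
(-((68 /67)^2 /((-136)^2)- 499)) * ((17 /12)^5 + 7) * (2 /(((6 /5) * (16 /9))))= 47214662853805 /7943159808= 5944.07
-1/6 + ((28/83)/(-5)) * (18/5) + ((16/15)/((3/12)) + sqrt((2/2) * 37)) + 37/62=286496/64325 + sqrt(37)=10.54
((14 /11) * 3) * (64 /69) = 896 /253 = 3.54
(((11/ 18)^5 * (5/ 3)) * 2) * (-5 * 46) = -92604325/ 1417176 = -65.34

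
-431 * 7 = -3017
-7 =-7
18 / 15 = 6 / 5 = 1.20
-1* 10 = -10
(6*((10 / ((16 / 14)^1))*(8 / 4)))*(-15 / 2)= -1575 / 2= -787.50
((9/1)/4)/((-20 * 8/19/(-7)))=1197/640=1.87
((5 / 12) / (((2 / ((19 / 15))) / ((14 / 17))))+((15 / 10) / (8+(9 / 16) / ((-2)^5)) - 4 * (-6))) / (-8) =-61043443 / 20009952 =-3.05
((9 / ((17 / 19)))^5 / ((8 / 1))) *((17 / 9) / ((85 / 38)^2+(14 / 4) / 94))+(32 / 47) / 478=1032090391204216391 / 213971434618724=4823.50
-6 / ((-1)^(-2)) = -6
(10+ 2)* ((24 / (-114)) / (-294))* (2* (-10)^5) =-1600000 / 931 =-1718.58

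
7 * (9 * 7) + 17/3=1340/3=446.67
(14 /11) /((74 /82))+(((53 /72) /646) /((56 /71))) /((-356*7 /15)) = 1241906897687 /880590982656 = 1.41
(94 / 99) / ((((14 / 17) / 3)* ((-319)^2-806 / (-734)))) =293233 / 8627085390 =0.00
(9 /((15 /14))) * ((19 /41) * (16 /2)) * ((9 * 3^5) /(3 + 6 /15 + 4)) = 13961808 /1517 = 9203.56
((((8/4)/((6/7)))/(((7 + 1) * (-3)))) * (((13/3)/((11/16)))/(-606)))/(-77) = -13/989901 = -0.00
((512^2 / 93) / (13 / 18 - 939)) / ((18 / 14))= -3670016 / 1570677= -2.34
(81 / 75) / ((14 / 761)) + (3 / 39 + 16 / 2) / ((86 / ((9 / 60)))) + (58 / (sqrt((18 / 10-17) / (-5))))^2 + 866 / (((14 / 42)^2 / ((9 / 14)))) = 6175.73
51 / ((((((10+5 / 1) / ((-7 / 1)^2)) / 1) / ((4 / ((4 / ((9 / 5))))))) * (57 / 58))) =144942 / 475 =305.14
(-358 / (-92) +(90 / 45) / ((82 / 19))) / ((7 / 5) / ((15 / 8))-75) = -615975 / 10503134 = -0.06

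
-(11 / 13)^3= -1331 / 2197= -0.61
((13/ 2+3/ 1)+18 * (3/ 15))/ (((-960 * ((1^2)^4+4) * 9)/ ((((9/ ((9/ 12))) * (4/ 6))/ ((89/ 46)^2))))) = -69299/ 106933500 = -0.00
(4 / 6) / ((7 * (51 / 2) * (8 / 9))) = 1 / 238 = 0.00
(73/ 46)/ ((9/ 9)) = 73/ 46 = 1.59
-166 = -166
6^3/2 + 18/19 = 2070/19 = 108.95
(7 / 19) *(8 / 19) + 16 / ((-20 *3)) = -604 / 5415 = -0.11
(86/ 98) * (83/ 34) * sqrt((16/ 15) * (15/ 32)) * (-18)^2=289089 * sqrt(2)/ 833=490.80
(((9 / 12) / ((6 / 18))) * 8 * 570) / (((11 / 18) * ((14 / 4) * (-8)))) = -46170 / 77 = -599.61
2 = 2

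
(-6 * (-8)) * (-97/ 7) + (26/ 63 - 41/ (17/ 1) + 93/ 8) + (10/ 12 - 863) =-13003513/ 8568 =-1517.68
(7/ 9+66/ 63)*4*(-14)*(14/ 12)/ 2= -1610/ 27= -59.63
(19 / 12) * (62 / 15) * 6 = 589 / 15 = 39.27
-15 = -15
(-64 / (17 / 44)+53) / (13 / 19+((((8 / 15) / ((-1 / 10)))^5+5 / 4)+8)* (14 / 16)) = 282929760 / 9461274197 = 0.03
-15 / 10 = -3 / 2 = -1.50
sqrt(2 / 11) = sqrt(22) / 11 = 0.43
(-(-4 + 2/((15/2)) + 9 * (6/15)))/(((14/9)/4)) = 0.34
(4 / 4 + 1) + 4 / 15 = 34 / 15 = 2.27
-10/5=-2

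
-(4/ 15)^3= -64/ 3375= -0.02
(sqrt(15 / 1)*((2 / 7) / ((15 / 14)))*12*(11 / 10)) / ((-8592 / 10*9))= -11*sqrt(15) / 24165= -0.00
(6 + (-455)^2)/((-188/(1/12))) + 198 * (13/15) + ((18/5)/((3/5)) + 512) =6743533/11280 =597.83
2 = 2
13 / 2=6.50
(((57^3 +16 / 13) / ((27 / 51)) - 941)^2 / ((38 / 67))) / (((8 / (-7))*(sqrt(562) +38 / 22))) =76744504743993713 / 132276807 - 844189552183930843*sqrt(562) / 2513259333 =-7382710913.41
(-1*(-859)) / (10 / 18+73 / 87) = 224199 / 364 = 615.93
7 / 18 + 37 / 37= 25 / 18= 1.39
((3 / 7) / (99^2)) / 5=1 / 114345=0.00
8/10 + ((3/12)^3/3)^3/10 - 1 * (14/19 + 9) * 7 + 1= -17847602377/268959744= -66.36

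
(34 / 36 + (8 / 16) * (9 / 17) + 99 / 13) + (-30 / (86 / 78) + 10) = -8.38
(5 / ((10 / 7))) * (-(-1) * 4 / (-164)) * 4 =-14 / 41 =-0.34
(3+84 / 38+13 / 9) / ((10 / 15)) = 569 / 57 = 9.98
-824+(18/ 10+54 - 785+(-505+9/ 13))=-133738/ 65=-2057.51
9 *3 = 27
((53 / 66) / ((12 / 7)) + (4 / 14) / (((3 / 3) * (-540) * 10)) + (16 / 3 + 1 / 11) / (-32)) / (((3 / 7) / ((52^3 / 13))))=168015406 / 22275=7542.78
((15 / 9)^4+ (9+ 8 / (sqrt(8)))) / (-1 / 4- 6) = -5416 / 2025- 8*sqrt(2) / 25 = -3.13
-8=-8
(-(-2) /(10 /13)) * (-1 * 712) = -9256 /5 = -1851.20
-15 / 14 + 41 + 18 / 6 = 601 / 14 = 42.93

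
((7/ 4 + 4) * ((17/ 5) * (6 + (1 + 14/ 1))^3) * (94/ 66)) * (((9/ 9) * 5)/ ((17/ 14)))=23359329/ 22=1061787.68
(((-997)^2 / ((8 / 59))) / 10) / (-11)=-58646531 / 880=-66643.79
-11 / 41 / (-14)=0.02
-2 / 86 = -1 / 43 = -0.02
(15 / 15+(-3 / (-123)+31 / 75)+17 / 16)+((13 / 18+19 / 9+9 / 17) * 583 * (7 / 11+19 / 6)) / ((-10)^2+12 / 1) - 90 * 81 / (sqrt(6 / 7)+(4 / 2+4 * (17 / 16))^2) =-3227272785097459 / 27428958475200+1866240 * sqrt(42) / 2732839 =-113.23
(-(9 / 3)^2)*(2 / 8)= -9 / 4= -2.25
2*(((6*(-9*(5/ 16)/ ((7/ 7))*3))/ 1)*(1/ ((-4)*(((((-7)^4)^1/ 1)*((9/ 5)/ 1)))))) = 225/ 38416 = 0.01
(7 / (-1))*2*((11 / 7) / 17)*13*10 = -168.24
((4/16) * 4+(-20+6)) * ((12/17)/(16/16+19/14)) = -728/187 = -3.89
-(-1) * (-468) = -468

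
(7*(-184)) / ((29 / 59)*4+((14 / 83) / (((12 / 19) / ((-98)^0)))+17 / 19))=-719036304 / 1746179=-411.78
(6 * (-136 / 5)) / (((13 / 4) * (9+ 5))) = -1632 / 455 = -3.59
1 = 1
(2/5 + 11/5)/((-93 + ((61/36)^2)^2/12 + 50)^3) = -106442998384056801951744/3101462974621347809921516875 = -0.00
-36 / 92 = -9 / 23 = -0.39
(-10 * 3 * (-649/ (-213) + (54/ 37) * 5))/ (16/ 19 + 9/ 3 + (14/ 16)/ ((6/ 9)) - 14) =247829920/ 7064003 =35.08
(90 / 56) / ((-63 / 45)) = -225 / 196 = -1.15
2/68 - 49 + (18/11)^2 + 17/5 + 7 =-738317/20570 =-35.89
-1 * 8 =-8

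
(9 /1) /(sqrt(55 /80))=36* sqrt(11) /11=10.85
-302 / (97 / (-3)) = 906 / 97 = 9.34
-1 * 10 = -10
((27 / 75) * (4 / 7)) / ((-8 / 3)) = -27 / 350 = -0.08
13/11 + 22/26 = 290/143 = 2.03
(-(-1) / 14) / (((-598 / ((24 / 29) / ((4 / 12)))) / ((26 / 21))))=-12 / 32683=-0.00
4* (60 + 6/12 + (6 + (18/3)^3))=1130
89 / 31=2.87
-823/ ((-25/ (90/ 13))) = 14814/ 65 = 227.91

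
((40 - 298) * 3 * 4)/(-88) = 387/11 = 35.18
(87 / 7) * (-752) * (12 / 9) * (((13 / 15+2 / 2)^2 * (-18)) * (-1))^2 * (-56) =2745224816.23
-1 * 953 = -953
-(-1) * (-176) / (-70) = 2.51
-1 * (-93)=93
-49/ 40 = -1.22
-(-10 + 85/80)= 143/16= 8.94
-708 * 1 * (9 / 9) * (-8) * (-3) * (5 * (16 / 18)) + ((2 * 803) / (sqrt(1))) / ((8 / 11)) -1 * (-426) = -291543 / 4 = -72885.75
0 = 0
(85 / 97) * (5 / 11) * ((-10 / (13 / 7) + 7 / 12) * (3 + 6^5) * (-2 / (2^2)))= 825416725 / 110968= 7438.33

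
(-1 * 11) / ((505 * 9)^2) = -11 / 20657025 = -0.00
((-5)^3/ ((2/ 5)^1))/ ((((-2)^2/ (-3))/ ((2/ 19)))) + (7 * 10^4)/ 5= 14024.67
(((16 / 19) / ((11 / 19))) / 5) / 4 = 4 / 55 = 0.07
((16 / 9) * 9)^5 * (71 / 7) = 10635556.57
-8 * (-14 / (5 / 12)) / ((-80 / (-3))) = 10.08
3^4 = 81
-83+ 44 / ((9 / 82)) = 2861 / 9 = 317.89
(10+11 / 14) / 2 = 151 / 28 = 5.39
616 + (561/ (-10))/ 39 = 79893/ 130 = 614.56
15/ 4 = 3.75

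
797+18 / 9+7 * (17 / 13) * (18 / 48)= 83453 / 104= 802.43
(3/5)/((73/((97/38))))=291/13870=0.02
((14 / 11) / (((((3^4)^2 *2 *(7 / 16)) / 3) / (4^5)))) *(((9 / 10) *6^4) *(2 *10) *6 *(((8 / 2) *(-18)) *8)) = -603979776 / 11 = -54907252.36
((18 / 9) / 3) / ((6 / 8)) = 8 / 9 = 0.89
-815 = -815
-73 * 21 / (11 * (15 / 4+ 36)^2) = -8176 / 92697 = -0.09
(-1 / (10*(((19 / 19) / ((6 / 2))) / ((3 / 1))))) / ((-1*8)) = 9 / 80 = 0.11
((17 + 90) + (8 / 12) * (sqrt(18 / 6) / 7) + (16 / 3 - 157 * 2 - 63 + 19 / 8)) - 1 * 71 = -7999 / 24 + 2 * sqrt(3) / 21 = -333.13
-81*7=-567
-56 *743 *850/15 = -7073360/3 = -2357786.67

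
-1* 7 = -7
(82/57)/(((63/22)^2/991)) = 173.85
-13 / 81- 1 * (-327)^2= -8661262 / 81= -106929.16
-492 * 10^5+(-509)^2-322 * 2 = -48941563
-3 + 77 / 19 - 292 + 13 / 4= -21865 / 76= -287.70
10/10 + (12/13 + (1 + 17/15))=791/195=4.06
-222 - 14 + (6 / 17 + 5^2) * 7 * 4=8056 / 17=473.88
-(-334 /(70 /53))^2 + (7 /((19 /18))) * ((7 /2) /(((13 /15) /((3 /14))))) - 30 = -38714740919 /605150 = -63975.45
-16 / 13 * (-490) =7840 / 13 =603.08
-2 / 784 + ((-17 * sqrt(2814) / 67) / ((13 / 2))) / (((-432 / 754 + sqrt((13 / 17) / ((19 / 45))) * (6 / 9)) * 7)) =-185861 * sqrt(59079930) / 2565858197-17197812 * sqrt(2814) / 2565858197-1 / 392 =-0.91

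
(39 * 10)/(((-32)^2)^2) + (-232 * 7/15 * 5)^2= 1382744590043/4718592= 293041.78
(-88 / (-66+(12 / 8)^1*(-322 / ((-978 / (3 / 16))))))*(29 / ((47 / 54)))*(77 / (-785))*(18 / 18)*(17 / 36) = -8712201344 / 4227834945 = -2.06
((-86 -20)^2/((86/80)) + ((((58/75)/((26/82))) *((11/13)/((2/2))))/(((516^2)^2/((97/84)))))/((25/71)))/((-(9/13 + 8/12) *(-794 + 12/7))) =9861417365367949275073/1015849009286317440000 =9.71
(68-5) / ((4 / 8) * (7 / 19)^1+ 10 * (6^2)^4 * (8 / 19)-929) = 798 / 89567755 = 0.00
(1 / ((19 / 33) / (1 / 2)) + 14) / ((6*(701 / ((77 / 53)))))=43505 / 8470884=0.01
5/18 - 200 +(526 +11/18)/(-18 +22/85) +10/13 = -6206095/27144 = -228.64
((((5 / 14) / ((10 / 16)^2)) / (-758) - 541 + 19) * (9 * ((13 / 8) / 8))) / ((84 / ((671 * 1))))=-90601605237 / 11885440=-7622.91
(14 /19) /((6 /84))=196 /19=10.32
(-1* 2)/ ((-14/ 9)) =9/ 7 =1.29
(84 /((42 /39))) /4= 39 /2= 19.50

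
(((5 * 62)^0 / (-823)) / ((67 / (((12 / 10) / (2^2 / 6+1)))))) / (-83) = 18 / 114417575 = 0.00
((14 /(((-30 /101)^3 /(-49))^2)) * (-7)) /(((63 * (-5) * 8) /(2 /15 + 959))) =256678023465349537709 /1968300000000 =130405945.98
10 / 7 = 1.43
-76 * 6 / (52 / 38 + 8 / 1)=-4332 / 89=-48.67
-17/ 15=-1.13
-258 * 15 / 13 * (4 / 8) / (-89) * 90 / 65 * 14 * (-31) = -15116220 / 15041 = -1005.00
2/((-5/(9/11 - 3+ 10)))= -172/55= -3.13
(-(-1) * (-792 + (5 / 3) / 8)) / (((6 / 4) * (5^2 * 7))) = -3.02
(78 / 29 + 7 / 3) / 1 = 437 / 87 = 5.02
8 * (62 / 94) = 248 / 47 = 5.28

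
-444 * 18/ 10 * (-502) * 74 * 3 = 445330224/ 5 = 89066044.80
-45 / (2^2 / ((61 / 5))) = -549 / 4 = -137.25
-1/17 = -0.06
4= 4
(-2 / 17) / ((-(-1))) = -2 / 17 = -0.12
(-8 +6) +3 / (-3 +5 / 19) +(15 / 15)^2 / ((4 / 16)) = 47 / 52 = 0.90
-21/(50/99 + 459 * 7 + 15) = -0.01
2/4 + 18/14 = 25/14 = 1.79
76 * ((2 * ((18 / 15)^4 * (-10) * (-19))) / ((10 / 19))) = 71114112 / 625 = 113782.58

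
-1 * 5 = -5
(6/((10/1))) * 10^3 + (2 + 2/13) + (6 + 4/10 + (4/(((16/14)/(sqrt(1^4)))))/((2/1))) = 158679/260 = 610.30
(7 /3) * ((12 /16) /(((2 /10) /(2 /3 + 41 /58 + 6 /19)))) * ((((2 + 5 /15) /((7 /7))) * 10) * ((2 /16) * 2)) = 6841625 /79344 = 86.23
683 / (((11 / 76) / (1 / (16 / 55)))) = 64885 / 4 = 16221.25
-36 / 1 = -36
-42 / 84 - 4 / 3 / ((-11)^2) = -371 / 726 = -0.51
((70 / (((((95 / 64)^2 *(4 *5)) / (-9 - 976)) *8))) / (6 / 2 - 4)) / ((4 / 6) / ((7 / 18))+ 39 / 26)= 60.85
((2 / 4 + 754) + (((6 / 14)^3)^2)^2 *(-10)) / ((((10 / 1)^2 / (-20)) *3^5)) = -6962163919163 / 11211442632810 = -0.62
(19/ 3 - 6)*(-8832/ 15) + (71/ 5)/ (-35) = -103253/ 525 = -196.67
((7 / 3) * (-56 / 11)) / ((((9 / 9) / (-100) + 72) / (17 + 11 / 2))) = -294000 / 79189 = -3.71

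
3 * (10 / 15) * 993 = 1986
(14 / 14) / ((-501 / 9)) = -3 / 167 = -0.02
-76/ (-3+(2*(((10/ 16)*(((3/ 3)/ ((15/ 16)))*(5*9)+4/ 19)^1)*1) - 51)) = -12.13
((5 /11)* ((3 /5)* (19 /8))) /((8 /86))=2451 /352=6.96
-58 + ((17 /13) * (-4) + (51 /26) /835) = -1372689 /21710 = -63.23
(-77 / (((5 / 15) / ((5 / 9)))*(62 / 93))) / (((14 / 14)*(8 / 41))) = -15785 / 16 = -986.56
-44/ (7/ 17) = -748/ 7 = -106.86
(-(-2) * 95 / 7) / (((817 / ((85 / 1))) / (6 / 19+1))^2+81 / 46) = 39466562500 / 80150615713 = 0.49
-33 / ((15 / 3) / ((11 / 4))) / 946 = -33 / 1720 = -0.02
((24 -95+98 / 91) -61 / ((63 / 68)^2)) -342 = -24920827 / 51597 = -482.99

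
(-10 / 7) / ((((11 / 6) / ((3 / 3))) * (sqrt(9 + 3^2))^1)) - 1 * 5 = -5 - 10 * sqrt(2) / 77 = -5.18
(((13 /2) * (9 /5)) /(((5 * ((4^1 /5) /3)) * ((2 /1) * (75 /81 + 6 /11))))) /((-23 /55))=-1146717 /160816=-7.13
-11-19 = -30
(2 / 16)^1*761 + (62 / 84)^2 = 337523 / 3528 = 95.67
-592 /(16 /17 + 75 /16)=-161024 /1531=-105.18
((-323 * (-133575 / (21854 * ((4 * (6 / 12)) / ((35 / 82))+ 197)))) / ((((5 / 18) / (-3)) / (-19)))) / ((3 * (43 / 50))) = 778.54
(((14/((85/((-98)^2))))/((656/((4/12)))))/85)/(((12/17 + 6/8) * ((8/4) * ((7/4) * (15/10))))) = 19208/15525675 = 0.00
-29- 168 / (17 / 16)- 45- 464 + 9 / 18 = -23651 / 34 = -695.62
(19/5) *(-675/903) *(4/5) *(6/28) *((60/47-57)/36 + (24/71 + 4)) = -19105659/14062118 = -1.36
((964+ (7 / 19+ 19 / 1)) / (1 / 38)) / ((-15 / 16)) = -199296 / 5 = -39859.20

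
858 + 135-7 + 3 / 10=9863 / 10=986.30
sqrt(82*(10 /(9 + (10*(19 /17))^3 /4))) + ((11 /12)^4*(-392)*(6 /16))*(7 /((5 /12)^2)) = -5021863 /1200 + 34*sqrt(6129999995) /1758967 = -4183.37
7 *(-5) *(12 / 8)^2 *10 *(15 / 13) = -23625 / 26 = -908.65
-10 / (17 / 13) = -130 / 17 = -7.65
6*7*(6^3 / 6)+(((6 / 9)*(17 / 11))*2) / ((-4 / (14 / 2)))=49777 / 33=1508.39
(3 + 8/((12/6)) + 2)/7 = 9/7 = 1.29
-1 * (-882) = 882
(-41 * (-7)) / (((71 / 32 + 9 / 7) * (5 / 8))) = 514304 / 3925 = 131.03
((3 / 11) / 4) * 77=21 / 4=5.25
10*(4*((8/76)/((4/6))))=120/19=6.32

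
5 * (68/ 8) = 85/ 2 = 42.50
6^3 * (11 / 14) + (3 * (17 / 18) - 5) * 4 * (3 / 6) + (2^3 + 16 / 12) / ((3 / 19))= 14143 / 63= 224.49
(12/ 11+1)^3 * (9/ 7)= 109503/ 9317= 11.75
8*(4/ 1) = 32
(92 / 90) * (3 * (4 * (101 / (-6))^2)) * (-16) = -7507936 / 135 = -55614.34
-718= -718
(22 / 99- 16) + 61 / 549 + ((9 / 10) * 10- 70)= -230 / 3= -76.67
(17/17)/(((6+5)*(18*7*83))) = 1/115038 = 0.00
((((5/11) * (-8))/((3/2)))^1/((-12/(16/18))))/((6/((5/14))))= 200/18711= 0.01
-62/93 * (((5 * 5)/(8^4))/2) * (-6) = 25/2048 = 0.01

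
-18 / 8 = -9 / 4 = -2.25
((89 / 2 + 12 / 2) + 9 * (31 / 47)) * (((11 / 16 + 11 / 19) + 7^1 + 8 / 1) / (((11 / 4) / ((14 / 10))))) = 36726515 / 78584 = 467.35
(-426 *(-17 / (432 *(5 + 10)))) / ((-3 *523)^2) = 1207 / 2658701880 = 0.00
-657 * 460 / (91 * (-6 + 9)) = -100740 / 91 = -1107.03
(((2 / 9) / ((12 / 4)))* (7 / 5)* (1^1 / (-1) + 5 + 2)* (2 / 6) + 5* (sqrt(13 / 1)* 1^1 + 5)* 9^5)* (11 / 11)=295245* sqrt(13) + 199290403 / 135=2540746.19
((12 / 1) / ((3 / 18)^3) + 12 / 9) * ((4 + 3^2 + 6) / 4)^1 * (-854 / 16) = -15779785 / 24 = -657491.04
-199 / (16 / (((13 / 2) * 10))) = -12935 / 16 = -808.44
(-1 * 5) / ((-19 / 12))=60 / 19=3.16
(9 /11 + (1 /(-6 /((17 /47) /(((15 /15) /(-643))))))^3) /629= 14367409461313 /155163888792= 92.60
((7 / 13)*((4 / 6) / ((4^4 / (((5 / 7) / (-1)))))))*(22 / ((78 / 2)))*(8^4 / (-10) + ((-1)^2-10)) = 1771 / 7488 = 0.24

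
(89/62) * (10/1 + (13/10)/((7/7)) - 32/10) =11.63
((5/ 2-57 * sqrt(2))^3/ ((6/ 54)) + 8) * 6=-25734500.89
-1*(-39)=39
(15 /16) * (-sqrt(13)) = -15 * sqrt(13) /16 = -3.38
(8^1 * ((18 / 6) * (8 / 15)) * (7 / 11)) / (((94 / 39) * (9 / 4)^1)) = 11648 / 7755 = 1.50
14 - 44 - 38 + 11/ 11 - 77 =-144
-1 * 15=-15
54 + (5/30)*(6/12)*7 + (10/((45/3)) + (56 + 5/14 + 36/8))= 3251/28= 116.11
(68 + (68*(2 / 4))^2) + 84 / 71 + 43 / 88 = 7657997 / 6248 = 1225.67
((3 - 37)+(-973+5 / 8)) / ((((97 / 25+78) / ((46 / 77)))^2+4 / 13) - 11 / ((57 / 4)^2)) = -212531304375 / 3967257446666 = -0.05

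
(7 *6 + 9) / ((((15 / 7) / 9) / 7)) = 7497 / 5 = 1499.40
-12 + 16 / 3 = -20 / 3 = -6.67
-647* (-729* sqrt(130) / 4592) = 471663* sqrt(130) / 4592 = 1171.12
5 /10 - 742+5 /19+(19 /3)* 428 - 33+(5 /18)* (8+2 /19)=663029 /342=1938.68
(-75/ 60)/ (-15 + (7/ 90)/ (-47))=0.08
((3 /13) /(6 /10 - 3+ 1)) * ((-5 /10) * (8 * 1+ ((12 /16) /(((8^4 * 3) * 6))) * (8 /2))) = 140435 /212992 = 0.66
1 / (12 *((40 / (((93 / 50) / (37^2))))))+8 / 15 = 17523293 / 32856000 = 0.53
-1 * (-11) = 11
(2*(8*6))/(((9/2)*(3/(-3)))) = -64/3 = -21.33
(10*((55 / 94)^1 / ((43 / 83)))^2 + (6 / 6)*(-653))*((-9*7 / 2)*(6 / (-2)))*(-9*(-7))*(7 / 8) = -435922256396529 / 130702112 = -3335234.98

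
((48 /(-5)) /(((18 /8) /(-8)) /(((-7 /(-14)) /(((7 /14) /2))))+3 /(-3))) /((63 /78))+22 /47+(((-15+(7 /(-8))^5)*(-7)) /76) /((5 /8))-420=-15207940891039 /37381980160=-406.83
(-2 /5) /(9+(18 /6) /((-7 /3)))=-7 /135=-0.05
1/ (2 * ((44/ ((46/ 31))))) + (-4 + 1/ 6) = -15617/ 4092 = -3.82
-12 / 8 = -3 / 2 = -1.50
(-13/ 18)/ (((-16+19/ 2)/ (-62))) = -62/ 9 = -6.89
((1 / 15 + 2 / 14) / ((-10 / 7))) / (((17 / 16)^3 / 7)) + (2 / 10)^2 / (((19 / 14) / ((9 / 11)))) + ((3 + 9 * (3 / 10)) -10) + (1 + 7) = 2.87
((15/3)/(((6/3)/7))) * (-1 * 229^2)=-1835435/2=-917717.50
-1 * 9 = -9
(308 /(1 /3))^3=788889024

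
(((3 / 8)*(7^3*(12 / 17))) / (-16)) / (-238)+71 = 1313657 / 18496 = 71.02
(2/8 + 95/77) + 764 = 235769/308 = 765.48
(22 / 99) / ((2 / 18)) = 2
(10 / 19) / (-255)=-2 / 969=-0.00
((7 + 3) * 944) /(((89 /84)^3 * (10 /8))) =4476100608 /704969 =6349.36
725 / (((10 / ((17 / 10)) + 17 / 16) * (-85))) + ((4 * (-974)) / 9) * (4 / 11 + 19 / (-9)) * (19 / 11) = 24168082808 / 18514089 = 1305.39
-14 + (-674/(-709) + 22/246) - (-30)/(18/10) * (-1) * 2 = -1345699/29069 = -46.29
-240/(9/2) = -160/3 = -53.33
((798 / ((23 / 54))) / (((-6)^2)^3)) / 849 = 133 / 2811888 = 0.00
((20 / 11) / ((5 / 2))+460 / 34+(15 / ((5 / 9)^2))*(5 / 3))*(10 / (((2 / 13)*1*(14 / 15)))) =17367675 / 2618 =6633.95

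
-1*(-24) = 24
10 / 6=5 / 3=1.67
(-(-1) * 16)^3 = 4096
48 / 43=1.12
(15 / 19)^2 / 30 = 15 / 722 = 0.02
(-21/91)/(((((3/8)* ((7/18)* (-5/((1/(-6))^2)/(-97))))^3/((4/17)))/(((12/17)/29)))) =-934577152/14014079625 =-0.07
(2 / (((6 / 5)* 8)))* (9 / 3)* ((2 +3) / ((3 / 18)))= 75 / 4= 18.75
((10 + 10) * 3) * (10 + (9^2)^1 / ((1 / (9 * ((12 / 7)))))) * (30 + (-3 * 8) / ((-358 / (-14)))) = 2752274160 / 1253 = 2196547.61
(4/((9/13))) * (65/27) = 3380/243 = 13.91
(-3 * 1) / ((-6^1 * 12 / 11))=0.46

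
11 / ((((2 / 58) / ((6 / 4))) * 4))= 957 / 8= 119.62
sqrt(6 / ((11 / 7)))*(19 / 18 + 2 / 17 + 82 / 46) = 20803*sqrt(462) / 77418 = 5.78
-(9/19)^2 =-81/361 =-0.22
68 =68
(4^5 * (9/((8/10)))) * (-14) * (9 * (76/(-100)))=5515776/5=1103155.20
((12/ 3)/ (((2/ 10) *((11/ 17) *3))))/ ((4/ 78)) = 200.91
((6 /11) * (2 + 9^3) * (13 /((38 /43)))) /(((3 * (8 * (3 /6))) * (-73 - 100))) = -408629 /144628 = -2.83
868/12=217/3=72.33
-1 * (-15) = 15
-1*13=-13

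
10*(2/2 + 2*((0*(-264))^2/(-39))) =10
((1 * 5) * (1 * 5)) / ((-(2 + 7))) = -25 / 9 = -2.78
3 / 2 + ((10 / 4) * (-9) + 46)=25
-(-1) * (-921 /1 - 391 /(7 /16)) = -12703 /7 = -1814.71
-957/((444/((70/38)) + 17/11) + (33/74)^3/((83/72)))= -1549016100555/392758870514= -3.94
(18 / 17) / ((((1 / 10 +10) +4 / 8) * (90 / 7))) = 7 / 901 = 0.01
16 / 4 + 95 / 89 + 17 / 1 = 1964 / 89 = 22.07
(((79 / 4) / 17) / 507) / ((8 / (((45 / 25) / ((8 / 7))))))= 1659 / 3677440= 0.00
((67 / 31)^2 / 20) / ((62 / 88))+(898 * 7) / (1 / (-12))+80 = -11224007781 / 148955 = -75351.67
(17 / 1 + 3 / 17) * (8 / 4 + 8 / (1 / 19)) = 44968 / 17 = 2645.18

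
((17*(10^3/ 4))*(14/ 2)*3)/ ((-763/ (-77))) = 981750/ 109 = 9006.88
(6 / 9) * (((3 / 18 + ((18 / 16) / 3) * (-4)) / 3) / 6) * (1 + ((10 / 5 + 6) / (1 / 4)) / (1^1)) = -1.63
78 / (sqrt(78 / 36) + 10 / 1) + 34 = 40.80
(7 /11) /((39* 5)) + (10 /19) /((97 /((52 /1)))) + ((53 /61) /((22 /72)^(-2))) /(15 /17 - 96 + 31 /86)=82134091289057 /288639469908504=0.28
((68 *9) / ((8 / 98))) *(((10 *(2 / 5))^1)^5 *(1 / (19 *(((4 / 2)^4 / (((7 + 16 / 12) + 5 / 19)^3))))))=6272103488000 / 390963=16042703.50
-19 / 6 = -3.17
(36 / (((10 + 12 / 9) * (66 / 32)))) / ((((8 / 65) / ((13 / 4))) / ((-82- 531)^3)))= -1751784349185 / 187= -9367830744.30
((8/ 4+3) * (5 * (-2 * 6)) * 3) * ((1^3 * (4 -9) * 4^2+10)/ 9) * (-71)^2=35287000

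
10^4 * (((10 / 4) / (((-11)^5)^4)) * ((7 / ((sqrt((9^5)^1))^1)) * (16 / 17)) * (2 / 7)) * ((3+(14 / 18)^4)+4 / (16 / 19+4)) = 506072800000 / 419379088956807773775802075893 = 0.00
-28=-28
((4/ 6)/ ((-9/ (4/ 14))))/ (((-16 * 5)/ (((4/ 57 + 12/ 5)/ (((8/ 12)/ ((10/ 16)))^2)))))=11/ 19152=0.00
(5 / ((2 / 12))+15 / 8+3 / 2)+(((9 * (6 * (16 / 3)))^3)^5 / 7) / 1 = 62226776404726856110296345196999214925 / 56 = 1111192435798693859112435000000000000.00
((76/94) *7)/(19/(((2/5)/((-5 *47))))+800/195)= -20748/40906685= -0.00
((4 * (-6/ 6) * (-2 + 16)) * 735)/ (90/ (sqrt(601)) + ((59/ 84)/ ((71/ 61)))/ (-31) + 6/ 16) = 48100467726658368/ 43884508687727-20259863519745024 * sqrt(601)/ 43884508687727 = -10221.74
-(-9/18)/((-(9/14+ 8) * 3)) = -7/363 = -0.02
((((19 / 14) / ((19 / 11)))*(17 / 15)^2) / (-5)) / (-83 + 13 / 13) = 3179 / 1291500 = 0.00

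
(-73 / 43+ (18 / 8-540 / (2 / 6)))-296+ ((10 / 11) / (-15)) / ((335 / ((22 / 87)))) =-28806073483 / 15038820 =-1915.45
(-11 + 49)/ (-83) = -38/ 83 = -0.46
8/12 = 2/3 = 0.67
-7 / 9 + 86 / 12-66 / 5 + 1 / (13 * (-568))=-2263241 / 332280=-6.81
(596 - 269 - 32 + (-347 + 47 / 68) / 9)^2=24646174081 / 374544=65803.15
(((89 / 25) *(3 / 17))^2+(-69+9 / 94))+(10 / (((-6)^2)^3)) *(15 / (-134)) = -606021732217703 / 8845792920000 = -68.51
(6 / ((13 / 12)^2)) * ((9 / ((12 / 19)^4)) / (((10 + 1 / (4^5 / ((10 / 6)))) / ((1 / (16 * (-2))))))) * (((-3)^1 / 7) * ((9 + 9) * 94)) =23814338256 / 36347675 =655.18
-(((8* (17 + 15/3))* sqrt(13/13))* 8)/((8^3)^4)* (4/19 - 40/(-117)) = -3377/298366009344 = -0.00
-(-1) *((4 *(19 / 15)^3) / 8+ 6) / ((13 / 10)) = 3643 / 675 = 5.40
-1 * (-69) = 69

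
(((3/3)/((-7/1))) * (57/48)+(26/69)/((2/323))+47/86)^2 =414025598969161/110425948416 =3749.35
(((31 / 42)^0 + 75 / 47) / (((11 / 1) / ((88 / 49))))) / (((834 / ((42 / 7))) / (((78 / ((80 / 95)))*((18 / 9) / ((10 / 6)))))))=542412 / 1600585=0.34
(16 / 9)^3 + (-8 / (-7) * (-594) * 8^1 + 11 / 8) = -221423803 / 40824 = -5423.86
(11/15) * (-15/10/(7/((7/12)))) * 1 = -0.09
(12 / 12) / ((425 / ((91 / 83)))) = 91 / 35275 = 0.00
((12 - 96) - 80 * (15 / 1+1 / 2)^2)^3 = -7193527806464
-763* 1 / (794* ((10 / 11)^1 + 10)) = -0.09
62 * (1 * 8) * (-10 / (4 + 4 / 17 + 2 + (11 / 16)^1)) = -1349120 / 1883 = -716.47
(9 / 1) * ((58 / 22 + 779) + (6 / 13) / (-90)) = 5029797 / 715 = 7034.68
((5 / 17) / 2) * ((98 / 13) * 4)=980 / 221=4.43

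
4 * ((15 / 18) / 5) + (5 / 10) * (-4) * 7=-40 / 3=-13.33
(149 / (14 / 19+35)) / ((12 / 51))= 48127 / 2716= 17.72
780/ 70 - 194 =-1280/ 7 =-182.86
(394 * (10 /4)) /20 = 197 /4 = 49.25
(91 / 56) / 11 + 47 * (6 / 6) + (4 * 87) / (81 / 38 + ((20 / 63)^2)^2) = 23651217521541 / 112822146008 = 209.63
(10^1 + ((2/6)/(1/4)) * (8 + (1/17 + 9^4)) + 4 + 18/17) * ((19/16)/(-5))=-1062727/510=-2083.78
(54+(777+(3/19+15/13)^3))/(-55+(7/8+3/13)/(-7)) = -234388682024/15515503835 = -15.11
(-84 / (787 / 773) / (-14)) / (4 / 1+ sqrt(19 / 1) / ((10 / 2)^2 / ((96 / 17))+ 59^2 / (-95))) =776709951660 * sqrt(19) / 67855343046787+ 200173825006719 / 135710686093574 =1.52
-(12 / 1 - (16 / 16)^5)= -11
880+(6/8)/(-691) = 2432317/2764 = 880.00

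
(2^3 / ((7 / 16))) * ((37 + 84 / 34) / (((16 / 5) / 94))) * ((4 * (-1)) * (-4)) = 40367360 / 119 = 339221.51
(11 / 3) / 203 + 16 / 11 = 9865 / 6699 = 1.47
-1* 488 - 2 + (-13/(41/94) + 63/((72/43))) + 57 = -139459/328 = -425.18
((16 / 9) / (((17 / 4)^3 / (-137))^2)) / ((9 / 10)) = 12300451840 / 1955143089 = 6.29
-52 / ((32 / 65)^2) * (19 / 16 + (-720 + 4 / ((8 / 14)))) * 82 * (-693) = -17773491460725 / 2048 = -8678462627.31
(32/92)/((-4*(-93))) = 2/2139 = 0.00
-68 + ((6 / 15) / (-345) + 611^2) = 643861423 / 1725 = 373253.00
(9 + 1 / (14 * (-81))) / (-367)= -10205 / 416178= -0.02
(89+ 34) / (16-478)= -41 / 154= -0.27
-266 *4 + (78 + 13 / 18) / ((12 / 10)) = -107827 / 108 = -998.40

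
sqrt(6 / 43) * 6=6 * sqrt(258) / 43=2.24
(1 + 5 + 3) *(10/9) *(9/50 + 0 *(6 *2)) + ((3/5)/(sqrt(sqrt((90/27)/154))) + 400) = 3 *231^(1/4) *5^(3/4)/25 + 2009/5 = 403.36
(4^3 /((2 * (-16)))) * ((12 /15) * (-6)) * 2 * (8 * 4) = 3072 /5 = 614.40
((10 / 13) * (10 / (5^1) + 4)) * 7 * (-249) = -8044.62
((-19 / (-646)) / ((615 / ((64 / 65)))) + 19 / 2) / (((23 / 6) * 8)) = 12911989 / 41680600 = 0.31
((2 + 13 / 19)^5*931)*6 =101437423794 / 130321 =778365.91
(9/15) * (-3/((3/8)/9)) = -43.20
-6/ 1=-6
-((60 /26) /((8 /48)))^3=-5832000 /2197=-2654.53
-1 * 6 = -6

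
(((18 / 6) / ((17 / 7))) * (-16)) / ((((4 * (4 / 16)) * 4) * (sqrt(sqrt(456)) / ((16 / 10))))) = -1.71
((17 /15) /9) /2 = 17 /270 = 0.06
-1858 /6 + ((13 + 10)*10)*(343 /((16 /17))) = 83510.96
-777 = -777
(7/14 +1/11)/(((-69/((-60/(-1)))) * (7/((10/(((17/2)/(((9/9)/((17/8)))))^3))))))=-5324800/42747634699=-0.00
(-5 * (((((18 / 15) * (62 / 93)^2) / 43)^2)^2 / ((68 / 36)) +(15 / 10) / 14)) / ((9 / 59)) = -57865350442217 / 16476911419500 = -3.51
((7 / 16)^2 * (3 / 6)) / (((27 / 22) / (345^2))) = 7128275 / 768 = 9281.61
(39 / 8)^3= 59319 / 512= 115.86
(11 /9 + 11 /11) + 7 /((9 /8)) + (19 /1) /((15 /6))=722 /45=16.04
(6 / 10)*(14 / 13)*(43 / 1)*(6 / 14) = 774 / 65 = 11.91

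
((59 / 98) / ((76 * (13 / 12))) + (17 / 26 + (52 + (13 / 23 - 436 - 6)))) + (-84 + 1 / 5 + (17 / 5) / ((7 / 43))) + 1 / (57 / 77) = -98968318 / 219765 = -450.34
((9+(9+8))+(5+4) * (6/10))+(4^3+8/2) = 497/5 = 99.40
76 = 76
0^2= 0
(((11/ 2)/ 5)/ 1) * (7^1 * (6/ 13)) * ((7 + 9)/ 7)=528/ 65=8.12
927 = 927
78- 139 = -61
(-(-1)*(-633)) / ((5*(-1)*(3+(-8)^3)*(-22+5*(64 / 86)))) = 9073 / 666790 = 0.01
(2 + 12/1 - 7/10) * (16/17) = 1064/85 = 12.52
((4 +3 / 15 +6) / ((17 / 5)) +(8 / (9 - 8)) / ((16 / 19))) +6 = 37 / 2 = 18.50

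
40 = 40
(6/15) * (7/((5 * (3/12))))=56/25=2.24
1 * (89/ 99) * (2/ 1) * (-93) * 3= -5518/ 11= -501.64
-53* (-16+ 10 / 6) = 2279 / 3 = 759.67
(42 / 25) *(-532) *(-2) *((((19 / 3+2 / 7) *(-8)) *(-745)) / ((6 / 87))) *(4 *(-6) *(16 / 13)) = -30202893359.26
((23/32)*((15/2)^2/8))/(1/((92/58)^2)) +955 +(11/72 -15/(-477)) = 99399605771/102696192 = 967.90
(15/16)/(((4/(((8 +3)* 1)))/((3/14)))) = 495/896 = 0.55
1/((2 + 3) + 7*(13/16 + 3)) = 16/507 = 0.03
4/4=1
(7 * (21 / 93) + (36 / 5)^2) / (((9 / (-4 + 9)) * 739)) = 41401 / 1030905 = 0.04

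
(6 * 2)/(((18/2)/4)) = 16/3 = 5.33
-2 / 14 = -1 / 7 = -0.14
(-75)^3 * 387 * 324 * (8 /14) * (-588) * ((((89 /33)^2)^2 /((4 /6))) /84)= 245847628578375000 /14641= 16791723828862.44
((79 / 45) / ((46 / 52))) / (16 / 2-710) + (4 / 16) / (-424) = -161929 / 47394720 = -0.00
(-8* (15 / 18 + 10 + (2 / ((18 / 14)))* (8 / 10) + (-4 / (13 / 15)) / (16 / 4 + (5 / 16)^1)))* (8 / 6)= -117.41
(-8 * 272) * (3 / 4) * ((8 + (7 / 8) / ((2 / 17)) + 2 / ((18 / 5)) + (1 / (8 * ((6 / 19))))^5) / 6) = -69318691955 / 15925248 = -4352.75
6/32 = 3/16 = 0.19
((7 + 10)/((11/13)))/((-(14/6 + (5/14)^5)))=-356577312/41515573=-8.59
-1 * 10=-10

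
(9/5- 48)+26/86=-9868/215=-45.90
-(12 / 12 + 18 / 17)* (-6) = 210 / 17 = 12.35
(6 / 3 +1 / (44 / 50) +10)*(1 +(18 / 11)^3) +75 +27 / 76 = 162513073 / 1112716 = 146.05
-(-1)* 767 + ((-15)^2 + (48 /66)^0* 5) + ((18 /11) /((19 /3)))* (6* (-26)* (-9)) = 284189 /209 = 1359.76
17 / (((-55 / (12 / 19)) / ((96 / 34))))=-576 / 1045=-0.55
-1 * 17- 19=-36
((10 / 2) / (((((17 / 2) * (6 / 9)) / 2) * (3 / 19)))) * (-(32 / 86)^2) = -48640 / 31433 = -1.55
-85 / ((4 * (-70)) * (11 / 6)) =51 / 308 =0.17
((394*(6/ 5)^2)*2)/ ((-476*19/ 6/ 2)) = -85104/ 56525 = -1.51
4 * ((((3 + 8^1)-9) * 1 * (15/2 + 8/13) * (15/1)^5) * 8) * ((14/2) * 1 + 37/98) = 1853518950000/637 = 2909762872.84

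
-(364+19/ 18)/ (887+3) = -6571/ 16020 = -0.41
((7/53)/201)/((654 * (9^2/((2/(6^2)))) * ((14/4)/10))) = 5/2539494099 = 0.00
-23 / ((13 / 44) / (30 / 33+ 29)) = -30268 / 13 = -2328.31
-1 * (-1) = 1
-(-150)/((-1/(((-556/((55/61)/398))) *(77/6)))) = 472449880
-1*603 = -603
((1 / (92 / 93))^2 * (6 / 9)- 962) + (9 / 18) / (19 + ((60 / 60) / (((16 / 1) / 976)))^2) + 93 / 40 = -3794661067 / 3956920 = -958.99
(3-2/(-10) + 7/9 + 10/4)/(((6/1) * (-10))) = -583/5400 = -0.11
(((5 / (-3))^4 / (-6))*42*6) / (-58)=4375 / 783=5.59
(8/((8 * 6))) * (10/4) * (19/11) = 95/132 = 0.72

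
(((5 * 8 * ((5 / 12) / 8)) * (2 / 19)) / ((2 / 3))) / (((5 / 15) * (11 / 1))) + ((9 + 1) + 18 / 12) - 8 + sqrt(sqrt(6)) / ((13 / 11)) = 11 * 6^(1 / 4) / 13 + 3001 / 836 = 4.91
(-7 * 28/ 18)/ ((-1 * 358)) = 49/ 1611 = 0.03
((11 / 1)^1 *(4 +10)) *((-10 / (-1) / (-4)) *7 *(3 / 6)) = -2695 / 2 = -1347.50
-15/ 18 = -5/ 6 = -0.83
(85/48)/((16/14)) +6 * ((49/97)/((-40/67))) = -656929/186240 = -3.53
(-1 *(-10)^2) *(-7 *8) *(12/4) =16800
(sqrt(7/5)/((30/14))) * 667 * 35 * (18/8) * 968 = 23727858 * sqrt(35)/5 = 28075180.20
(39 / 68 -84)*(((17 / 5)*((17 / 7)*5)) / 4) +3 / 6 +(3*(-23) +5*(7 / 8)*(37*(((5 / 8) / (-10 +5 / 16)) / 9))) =-29083787 / 31248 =-930.74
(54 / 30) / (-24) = -3 / 40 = -0.08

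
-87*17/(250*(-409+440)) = -0.19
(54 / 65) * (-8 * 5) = -432 / 13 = -33.23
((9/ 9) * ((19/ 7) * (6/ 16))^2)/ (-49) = -3249/ 153664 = -0.02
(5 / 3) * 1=5 / 3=1.67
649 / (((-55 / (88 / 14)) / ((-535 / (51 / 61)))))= 16944092 / 357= 47462.44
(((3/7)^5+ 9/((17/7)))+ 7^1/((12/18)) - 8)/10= 3554539/5714380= 0.62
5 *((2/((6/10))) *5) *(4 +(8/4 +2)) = 2000/3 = 666.67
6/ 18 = 1/ 3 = 0.33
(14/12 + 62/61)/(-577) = -0.00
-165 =-165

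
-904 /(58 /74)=-33448 /29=-1153.38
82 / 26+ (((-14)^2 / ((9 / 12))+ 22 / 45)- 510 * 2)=-441689 / 585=-755.02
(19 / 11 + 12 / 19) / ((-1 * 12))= -493 / 2508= -0.20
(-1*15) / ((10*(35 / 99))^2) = -29403 / 24500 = -1.20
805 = 805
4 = 4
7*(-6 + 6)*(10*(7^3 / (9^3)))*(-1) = 0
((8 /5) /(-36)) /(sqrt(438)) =-sqrt(438) /9855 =-0.00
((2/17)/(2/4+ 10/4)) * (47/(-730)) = -47/18615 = -0.00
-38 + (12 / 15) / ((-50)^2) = -118749 / 3125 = -38.00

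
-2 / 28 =-1 / 14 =-0.07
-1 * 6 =-6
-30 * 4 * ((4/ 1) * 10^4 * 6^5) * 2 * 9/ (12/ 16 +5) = -2687385600000/ 23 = -116842852173.91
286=286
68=68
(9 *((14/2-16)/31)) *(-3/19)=243/589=0.41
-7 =-7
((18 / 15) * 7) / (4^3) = 0.13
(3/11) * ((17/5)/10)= 51/550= 0.09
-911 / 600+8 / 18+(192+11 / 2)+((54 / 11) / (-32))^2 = 196.45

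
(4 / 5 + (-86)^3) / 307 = -2071.84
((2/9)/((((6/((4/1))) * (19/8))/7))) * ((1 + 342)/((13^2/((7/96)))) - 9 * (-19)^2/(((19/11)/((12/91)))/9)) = -974.70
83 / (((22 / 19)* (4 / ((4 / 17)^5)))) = 201856 / 15618427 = 0.01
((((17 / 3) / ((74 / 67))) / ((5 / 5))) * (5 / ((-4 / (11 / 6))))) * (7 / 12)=-438515 / 63936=-6.86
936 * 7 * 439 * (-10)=-28763280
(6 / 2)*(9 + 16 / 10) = 159 / 5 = 31.80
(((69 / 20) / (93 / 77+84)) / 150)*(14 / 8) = 12397 / 26244000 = 0.00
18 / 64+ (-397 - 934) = -42583 / 32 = -1330.72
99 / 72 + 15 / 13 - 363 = -360.47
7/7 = 1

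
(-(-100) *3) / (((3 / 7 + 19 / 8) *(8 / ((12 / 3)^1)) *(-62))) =-4200 / 4867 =-0.86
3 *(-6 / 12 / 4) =-3 / 8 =-0.38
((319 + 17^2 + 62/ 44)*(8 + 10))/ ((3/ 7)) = 281547/ 11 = 25595.18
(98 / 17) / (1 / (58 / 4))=1421 / 17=83.59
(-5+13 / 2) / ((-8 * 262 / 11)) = -33 / 4192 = -0.01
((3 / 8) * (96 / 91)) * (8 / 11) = 288 / 1001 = 0.29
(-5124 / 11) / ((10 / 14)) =-35868 / 55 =-652.15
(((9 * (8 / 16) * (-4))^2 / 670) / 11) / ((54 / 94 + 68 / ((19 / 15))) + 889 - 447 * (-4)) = 72333 / 4493883295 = 0.00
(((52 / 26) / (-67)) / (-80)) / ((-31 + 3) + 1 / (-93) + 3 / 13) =-1209 / 90010480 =-0.00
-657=-657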